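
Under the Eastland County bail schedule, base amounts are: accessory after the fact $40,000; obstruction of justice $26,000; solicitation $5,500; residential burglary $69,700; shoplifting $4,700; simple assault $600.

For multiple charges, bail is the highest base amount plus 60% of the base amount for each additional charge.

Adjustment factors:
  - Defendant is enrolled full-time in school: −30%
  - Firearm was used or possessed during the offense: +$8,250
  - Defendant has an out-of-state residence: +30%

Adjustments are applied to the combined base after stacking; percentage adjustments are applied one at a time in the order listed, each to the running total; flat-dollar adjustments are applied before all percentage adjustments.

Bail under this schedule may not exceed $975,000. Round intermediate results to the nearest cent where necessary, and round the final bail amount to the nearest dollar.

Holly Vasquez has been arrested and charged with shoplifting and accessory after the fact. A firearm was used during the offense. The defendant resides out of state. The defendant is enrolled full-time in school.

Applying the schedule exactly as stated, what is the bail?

$46,474

Base amounts from the schedule: shoplifting $4,700; accessory after the fact $40,000.
Stacking rule: highest base plus 60% of each additional charge. Highest is accessory after the fact at $40,000. Additional: $4,700 × 60% = $2,820. Combined base = $40,000 + $2,820 = $42,820.
Firearm was used or possessed during the offense (+$8,250 flat): $42,820 + $8,250 = $51,070.
Defendant is enrolled full-time in school (−30%): $51,070 × 0.7 = $35,749.
Defendant has an out-of-state residence (+30%): $35,749 × 1.3 = $46,473.70.
$46,473.70 is within the $975,000 maximum.
Rounded to the nearest dollar: $46,474.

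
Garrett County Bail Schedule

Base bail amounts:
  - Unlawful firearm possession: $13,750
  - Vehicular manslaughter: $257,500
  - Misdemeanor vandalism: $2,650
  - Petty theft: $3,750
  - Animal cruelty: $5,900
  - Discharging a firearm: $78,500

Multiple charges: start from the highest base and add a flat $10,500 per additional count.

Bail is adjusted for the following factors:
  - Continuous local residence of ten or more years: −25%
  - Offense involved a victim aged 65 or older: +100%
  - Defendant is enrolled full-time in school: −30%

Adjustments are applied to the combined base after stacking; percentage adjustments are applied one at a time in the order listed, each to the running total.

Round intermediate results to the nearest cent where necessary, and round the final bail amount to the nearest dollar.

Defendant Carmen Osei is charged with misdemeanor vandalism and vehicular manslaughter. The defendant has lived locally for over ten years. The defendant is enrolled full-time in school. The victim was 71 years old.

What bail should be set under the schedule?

Base amounts from the schedule: misdemeanor vandalism $2,650; vehicular manslaughter $257,500.
Stacking rule: highest base plus $10,500 per additional charge. Highest is vehicular manslaughter at $257,500; 1 additional charge → +$10,500. Combined base = $268,000.
Continuous local residence of ten or more years (−25%): $268,000 × 0.75 = $201,000.
Offense involved a victim aged 65 or older (+100%): $201,000 × 2 = $402,000.
Defendant is enrolled full-time in school (−30%): $402,000 × 0.7 = $281,400.

$281,400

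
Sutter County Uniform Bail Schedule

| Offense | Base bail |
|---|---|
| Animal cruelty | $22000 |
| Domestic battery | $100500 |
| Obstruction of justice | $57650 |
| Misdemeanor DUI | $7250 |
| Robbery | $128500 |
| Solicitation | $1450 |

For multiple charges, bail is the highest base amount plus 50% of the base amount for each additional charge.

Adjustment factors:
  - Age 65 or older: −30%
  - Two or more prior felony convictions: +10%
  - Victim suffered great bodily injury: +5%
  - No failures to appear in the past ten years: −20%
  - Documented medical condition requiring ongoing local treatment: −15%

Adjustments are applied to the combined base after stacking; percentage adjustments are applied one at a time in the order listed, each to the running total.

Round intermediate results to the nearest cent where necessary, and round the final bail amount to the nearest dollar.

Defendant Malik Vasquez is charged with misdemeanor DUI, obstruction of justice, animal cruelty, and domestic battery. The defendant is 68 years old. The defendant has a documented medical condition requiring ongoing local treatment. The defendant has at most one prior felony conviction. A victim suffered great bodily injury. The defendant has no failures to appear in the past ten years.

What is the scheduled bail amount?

Base amounts from the schedule: misdemeanor DUI $7250; obstruction of justice $57650; animal cruelty $22000; domestic battery $100500.
Stacking rule: highest base plus 50% of each additional charge. Highest is domestic battery at $100500. Additional: $7250 × 50% = $3625; $57650 × 50% = $28825; $22000 × 50% = $11000. Combined base = $100500 + $43450 = $143950.
Age 65 or older (−30%): $143950 × 0.7 = $100765.
Victim suffered great bodily injury (+5%): $100765 × 1.05 = $105803.25.
No failures to appear in the past ten years (−20%): $105803.25 × 0.8 = $84642.60.
Documented medical condition requiring ongoing local treatment (−15%): $84642.60 × 0.85 = $71946.21.
Rounded to the nearest dollar: $71946.

$71946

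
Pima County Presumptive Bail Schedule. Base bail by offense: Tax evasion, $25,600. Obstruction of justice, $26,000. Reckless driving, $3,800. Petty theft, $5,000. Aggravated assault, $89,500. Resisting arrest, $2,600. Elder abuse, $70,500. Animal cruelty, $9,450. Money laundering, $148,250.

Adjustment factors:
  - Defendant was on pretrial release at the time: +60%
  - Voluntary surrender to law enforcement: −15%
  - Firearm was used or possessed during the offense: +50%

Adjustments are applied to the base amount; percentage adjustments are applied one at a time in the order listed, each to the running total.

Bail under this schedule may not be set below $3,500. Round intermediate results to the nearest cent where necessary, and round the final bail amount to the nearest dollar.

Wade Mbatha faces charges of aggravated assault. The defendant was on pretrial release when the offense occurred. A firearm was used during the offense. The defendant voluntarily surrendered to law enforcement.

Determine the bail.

$182,580

Base amounts from the schedule: aggravated assault $89,500.
Single charge. Combined base = $89,500.
Defendant was on pretrial release at the time (+60%): $89,500 × 1.6 = $143,200.
Voluntary surrender to law enforcement (−15%): $143,200 × 0.85 = $121,720.
Firearm was used or possessed during the offense (+50%): $121,720 × 1.5 = $182,580.
$182,580 is at or above the $3,500 minimum.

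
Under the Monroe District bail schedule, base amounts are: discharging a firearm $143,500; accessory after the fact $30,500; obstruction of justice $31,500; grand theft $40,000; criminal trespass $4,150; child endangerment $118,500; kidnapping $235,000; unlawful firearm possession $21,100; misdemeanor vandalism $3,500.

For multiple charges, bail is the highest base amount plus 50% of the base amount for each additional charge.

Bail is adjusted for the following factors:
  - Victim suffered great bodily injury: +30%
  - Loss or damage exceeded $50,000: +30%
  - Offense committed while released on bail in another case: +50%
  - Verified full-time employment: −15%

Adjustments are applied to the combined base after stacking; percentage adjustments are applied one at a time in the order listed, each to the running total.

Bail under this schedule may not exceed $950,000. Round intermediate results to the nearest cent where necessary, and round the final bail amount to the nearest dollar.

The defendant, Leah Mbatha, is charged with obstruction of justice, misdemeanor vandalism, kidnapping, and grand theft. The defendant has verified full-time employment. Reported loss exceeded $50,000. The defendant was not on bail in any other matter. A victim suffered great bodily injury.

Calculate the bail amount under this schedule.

$391,446

Base amounts from the schedule: obstruction of justice $31,500; misdemeanor vandalism $3,500; kidnapping $235,000; grand theft $40,000.
Stacking rule: highest base plus 50% of each additional charge. Highest is kidnapping at $235,000. Additional: $31,500 × 50% = $15,750; $3,500 × 50% = $1,750; $40,000 × 50% = $20,000. Combined base = $235,000 + $37,500 = $272,500.
Victim suffered great bodily injury (+30%): $272,500 × 1.3 = $354,250.
Loss or damage exceeded $50,000 (+30%): $354,250 × 1.3 = $460,525.
Verified full-time employment (−15%): $460,525 × 0.85 = $391,446.25.
$391,446.25 is within the $950,000 maximum.
Rounded to the nearest dollar: $391,446.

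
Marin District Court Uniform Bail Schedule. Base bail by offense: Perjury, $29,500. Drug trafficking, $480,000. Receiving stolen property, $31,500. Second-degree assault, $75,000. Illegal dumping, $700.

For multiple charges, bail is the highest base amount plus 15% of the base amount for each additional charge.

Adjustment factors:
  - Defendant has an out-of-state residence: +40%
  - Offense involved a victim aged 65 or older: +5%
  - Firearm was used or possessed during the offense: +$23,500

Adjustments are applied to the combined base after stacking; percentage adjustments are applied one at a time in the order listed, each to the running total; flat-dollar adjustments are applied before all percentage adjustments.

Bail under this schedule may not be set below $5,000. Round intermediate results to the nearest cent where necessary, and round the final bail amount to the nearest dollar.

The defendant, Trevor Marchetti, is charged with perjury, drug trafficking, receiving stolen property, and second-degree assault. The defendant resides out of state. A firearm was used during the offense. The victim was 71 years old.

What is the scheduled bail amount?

Base amounts from the schedule: perjury $29,500; drug trafficking $480,000; receiving stolen property $31,500; second-degree assault $75,000.
Stacking rule: highest base plus 15% of each additional charge. Highest is drug trafficking at $480,000. Additional: $29,500 × 15% = $4,425; $31,500 × 15% = $4,725; $75,000 × 15% = $11,250. Combined base = $480,000 + $20,400 = $500,400.
Firearm was used or possessed during the offense (+$23,500 flat): $500,400 + $23,500 = $523,900.
Defendant has an out-of-state residence (+40%): $523,900 × 1.4 = $733,460.
Offense involved a victim aged 65 or older (+5%): $733,460 × 1.05 = $770,133.
$770,133 is at or above the $5,000 minimum.

$770,133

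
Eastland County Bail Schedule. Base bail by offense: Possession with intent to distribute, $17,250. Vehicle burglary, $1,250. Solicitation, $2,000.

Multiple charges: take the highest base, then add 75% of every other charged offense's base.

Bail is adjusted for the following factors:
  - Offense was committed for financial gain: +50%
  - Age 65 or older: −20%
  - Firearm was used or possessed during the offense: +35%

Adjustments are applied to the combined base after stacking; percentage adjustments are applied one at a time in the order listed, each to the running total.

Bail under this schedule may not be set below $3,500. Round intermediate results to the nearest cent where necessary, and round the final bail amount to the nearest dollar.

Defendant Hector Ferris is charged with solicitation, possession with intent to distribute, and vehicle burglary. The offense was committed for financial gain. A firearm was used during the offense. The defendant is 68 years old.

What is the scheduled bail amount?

$31,894

Base amounts from the schedule: solicitation $2,000; possession with intent to distribute $17,250; vehicle burglary $1,250.
Stacking rule: highest base plus 75% of each additional charge. Highest is possession with intent to distribute at $17,250. Additional: $2,000 × 75% = $1,500; $1,250 × 75% = $937.50. Combined base = $17,250 + $2,437.50 = $19,687.50.
Offense was committed for financial gain (+50%): $19,687.50 × 1.5 = $29,531.25.
Age 65 or older (−20%): $29,531.25 × 0.8 = $23,625.
Firearm was used or possessed during the offense (+35%): $23,625 × 1.35 = $31,893.75.
$31,893.75 is at or above the $3,500 minimum.
Rounded to the nearest dollar: $31,894.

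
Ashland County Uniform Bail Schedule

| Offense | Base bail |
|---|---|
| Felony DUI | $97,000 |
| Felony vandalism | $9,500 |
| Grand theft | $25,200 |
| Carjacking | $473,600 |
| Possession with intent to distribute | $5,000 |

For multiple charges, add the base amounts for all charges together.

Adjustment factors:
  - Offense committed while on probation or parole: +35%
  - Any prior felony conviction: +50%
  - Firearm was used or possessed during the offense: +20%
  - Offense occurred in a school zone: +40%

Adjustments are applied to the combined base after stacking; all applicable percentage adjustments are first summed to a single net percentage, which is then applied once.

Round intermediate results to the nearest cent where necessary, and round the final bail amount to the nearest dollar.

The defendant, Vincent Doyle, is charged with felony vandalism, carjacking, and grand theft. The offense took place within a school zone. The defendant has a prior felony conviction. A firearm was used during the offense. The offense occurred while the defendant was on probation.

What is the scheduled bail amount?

$1,245,335

Base amounts from the schedule: felony vandalism $9,500; carjacking $473,600; grand theft $25,200.
Stacking rule: sum of all bases. $9,500 + $473,600 + $25,200 = $508,300.
Net percentage adjustment: +35% +50% +20% +40% = +145%. $508,300 × 2.45 = $1,245,335.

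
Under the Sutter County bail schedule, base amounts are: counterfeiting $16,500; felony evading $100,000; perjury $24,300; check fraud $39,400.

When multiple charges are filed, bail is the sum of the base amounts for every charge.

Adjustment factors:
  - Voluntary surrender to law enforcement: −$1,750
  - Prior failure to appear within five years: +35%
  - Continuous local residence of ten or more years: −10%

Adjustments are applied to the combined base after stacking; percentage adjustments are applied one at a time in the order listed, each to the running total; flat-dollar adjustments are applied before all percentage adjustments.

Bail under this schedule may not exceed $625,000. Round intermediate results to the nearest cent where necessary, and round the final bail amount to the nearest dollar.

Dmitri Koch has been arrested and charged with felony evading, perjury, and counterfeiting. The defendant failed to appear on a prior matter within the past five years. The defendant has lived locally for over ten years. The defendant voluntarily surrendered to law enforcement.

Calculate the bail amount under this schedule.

$168,946

Base amounts from the schedule: felony evading $100,000; perjury $24,300; counterfeiting $16,500.
Stacking rule: sum of all bases. $100,000 + $24,300 + $16,500 = $140,800.
Voluntary surrender to law enforcement (−$1,750 flat): $140,800 − $1,750 = $139,050.
Prior failure to appear within five years (+35%): $139,050 × 1.35 = $187,717.50.
Continuous local residence of ten or more years (−10%): $187,717.50 × 0.9 = $168,945.75.
$168,945.75 is within the $625,000 maximum.
Rounded to the nearest dollar: $168,946.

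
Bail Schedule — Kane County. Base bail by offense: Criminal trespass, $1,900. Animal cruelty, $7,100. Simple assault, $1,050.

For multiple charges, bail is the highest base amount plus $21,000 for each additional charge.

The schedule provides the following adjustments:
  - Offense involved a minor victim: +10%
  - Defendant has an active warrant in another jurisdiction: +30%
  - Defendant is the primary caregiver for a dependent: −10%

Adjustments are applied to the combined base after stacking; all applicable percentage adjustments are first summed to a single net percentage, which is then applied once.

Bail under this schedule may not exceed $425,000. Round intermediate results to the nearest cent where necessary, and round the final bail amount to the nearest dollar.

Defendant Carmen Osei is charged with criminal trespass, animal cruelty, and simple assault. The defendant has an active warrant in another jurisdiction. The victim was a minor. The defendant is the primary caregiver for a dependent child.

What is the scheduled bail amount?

Base amounts from the schedule: criminal trespass $1,900; animal cruelty $7,100; simple assault $1,050.
Stacking rule: highest base plus $21,000 per additional charge. Highest is animal cruelty at $7,100; 2 additional charges → +$42,000. Combined base = $49,100.
Net percentage adjustment: +10% +30% −10% = +30%. $49,100 × 1.3 = $63,830.
$63,830 is within the $425,000 maximum.

$63,830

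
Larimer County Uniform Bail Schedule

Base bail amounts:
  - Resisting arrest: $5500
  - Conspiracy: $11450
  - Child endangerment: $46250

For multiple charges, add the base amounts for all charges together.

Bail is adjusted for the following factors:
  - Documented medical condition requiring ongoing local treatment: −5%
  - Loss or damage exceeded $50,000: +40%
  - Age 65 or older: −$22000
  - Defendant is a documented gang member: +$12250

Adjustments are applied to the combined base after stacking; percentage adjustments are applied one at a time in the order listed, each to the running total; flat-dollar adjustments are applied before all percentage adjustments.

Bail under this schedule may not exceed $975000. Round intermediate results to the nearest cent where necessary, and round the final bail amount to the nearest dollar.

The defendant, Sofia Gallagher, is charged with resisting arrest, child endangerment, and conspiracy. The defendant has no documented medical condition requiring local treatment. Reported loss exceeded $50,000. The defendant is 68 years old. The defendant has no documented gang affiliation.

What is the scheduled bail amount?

$57680

Base amounts from the schedule: resisting arrest $5500; child endangerment $46250; conspiracy $11450.
Stacking rule: sum of all bases. $5500 + $46250 + $11450 = $63200.
Age 65 or older (−$22000 flat): $63200 − $22000 = $41200.
Loss or damage exceeded $50,000 (+40%): $41200 × 1.4 = $57680.
$57680 is within the $975000 maximum.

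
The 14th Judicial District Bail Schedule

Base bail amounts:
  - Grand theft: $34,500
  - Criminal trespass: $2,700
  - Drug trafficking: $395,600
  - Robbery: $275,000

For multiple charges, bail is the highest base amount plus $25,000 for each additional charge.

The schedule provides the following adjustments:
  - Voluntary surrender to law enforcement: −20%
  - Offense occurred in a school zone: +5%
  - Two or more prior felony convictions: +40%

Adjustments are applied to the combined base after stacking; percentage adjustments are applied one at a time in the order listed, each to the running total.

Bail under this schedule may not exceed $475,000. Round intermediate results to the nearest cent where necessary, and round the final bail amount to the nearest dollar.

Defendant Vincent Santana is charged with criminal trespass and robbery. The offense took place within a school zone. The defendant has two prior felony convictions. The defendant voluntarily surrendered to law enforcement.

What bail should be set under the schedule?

Base amounts from the schedule: criminal trespass $2,700; robbery $275,000.
Stacking rule: highest base plus $25,000 per additional charge. Highest is robbery at $275,000; 1 additional charge → +$25,000. Combined base = $300,000.
Voluntary surrender to law enforcement (−20%): $300,000 × 0.8 = $240,000.
Offense occurred in a school zone (+5%): $240,000 × 1.05 = $252,000.
Two or more prior felony convictions (+40%): $252,000 × 1.4 = $352,800.
$352,800 is within the $475,000 maximum.

$352,800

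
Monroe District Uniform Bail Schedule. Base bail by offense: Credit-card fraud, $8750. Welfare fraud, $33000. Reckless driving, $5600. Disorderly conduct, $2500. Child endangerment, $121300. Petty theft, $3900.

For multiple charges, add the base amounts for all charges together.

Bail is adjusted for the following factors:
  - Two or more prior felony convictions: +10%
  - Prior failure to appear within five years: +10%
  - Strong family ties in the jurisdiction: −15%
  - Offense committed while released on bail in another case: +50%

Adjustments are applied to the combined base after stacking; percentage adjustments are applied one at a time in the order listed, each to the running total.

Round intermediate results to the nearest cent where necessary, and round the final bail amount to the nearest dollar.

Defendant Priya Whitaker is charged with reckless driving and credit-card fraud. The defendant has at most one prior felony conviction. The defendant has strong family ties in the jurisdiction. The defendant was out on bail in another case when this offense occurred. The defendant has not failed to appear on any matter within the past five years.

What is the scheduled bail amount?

Base amounts from the schedule: reckless driving $5600; credit-card fraud $8750.
Stacking rule: sum of all bases. $5600 + $8750 = $14350.
Strong family ties in the jurisdiction (−15%): $14350 × 0.85 = $12197.50.
Offense committed while released on bail in another case (+50%): $12197.50 × 1.5 = $18296.25.
Rounded to the nearest dollar: $18296.

$18296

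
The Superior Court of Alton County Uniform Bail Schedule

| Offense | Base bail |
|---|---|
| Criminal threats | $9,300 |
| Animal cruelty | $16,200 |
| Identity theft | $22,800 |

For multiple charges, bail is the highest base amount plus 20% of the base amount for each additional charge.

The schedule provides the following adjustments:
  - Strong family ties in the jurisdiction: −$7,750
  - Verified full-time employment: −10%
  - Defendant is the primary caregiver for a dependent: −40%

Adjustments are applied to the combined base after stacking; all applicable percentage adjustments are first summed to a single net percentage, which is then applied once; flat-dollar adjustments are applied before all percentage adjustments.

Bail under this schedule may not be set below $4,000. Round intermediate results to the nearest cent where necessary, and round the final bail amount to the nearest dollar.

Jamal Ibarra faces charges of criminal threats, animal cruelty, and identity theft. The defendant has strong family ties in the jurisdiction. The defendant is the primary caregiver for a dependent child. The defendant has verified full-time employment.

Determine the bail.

Base amounts from the schedule: criminal threats $9,300; animal cruelty $16,200; identity theft $22,800.
Stacking rule: highest base plus 20% of each additional charge. Highest is identity theft at $22,800. Additional: $9,300 × 20% = $1,860; $16,200 × 20% = $3,240. Combined base = $22,800 + $5,100 = $27,900.
Strong family ties in the jurisdiction (−$7,750 flat): $27,900 − $7,750 = $20,150.
Net percentage adjustment: −10% −40% = −50%. $20,150 × 0.5 = $10,075.
$10,075 is at or above the $4,000 minimum.

$10,075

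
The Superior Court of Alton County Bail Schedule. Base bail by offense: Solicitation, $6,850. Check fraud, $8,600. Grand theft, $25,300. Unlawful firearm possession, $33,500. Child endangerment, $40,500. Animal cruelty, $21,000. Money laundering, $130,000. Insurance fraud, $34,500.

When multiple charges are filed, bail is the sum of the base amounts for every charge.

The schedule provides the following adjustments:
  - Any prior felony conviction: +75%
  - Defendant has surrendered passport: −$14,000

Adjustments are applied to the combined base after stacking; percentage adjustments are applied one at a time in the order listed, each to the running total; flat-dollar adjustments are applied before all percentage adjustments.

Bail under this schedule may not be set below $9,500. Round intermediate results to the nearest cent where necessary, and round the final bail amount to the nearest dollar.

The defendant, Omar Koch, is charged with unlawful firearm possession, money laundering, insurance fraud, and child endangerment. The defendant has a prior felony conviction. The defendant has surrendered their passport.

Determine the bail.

Base amounts from the schedule: unlawful firearm possession $33,500; money laundering $130,000; insurance fraud $34,500; child endangerment $40,500.
Stacking rule: sum of all bases. $33,500 + $130,000 + $34,500 + $40,500 = $238,500.
Defendant has surrendered passport (−$14,000 flat): $238,500 − $14,000 = $224,500.
Any prior felony conviction (+75%): $224,500 × 1.75 = $392,875.
$392,875 is at or above the $9,500 minimum.

$392,875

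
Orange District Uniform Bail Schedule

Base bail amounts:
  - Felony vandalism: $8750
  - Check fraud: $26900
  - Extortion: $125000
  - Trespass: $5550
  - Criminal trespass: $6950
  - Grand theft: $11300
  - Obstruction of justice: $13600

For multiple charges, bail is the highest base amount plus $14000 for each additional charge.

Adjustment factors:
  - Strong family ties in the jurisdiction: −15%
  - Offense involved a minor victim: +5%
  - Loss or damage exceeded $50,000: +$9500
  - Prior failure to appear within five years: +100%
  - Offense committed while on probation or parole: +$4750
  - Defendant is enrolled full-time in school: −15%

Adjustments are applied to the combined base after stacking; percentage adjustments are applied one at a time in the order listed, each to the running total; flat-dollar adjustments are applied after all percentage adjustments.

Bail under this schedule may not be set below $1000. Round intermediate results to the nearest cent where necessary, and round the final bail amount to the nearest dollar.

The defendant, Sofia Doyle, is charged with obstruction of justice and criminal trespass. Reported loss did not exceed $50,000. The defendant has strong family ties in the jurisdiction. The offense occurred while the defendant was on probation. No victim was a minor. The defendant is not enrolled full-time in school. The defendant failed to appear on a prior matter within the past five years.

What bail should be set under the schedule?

Base amounts from the schedule: obstruction of justice $13600; criminal trespass $6950.
Stacking rule: highest base plus $14000 per additional charge. Highest is obstruction of justice at $13600; 1 additional charge → +$14000. Combined base = $27600.
Strong family ties in the jurisdiction (−15%): $27600 × 0.85 = $23460.
Prior failure to appear within five years (+100%): $23460 × 2 = $46920.
Offense committed while on probation or parole (+$4750 flat): $46920 + $4750 = $51670.
$51670 is at or above the $1000 minimum.

$51670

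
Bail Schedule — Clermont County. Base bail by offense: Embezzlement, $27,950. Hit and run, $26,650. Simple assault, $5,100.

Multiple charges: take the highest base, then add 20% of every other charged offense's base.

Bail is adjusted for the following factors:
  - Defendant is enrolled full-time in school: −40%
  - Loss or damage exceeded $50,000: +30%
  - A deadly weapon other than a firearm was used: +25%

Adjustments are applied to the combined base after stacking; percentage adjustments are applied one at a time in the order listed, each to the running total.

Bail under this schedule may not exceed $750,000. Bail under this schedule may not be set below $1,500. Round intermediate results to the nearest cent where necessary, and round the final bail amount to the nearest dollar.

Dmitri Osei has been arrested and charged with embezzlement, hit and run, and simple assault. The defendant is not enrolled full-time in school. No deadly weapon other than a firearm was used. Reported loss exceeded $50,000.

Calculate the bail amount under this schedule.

Base amounts from the schedule: embezzlement $27,950; hit and run $26,650; simple assault $5,100.
Stacking rule: highest base plus 20% of each additional charge. Highest is embezzlement at $27,950. Additional: $26,650 × 20% = $5,330; $5,100 × 20% = $1,020. Combined base = $27,950 + $6,350 = $34,300.
Loss or damage exceeded $50,000 (+30%): $34,300 × 1.3 = $44,590.
$44,590 is within the $750,000 maximum.
$44,590 is at or above the $1,500 minimum.

$44,590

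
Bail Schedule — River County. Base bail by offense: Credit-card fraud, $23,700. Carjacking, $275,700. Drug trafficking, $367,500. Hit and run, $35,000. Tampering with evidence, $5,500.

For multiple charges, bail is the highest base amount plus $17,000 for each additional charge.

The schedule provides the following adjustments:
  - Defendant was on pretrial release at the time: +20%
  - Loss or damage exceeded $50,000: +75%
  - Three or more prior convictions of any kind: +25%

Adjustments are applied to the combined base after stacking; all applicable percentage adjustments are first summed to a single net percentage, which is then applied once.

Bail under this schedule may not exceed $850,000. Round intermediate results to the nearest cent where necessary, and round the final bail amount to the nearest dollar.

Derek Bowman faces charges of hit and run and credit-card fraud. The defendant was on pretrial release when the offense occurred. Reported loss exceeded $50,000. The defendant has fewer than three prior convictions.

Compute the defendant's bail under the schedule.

Base amounts from the schedule: hit and run $35,000; credit-card fraud $23,700.
Stacking rule: highest base plus $17,000 per additional charge. Highest is hit and run at $35,000; 1 additional charge → +$17,000. Combined base = $52,000.
Net percentage adjustment: +20% +75% = +95%. $52,000 × 1.95 = $101,400.
$101,400 is within the $850,000 maximum.

$101,400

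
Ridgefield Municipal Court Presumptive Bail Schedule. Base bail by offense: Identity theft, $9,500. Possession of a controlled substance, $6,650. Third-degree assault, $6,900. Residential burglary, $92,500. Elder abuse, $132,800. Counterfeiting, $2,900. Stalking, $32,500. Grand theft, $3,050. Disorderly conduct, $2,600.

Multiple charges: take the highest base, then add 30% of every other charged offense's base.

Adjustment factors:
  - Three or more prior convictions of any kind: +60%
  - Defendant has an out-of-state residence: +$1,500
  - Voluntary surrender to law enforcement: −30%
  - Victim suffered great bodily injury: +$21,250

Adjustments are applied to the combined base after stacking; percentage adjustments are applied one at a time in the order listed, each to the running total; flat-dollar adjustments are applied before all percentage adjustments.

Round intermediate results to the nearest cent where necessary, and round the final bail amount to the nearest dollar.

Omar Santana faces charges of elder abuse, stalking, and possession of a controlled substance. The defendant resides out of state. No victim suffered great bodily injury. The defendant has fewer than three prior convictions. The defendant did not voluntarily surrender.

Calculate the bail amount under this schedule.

Base amounts from the schedule: elder abuse $132,800; stalking $32,500; possession of a controlled substance $6,650.
Stacking rule: highest base plus 30% of each additional charge. Highest is elder abuse at $132,800. Additional: $32,500 × 30% = $9,750; $6,650 × 30% = $1,995. Combined base = $132,800 + $11,745 = $144,545.
Defendant has an out-of-state residence (+$1,500 flat): $144,545 + $1,500 = $146,045.

$146,045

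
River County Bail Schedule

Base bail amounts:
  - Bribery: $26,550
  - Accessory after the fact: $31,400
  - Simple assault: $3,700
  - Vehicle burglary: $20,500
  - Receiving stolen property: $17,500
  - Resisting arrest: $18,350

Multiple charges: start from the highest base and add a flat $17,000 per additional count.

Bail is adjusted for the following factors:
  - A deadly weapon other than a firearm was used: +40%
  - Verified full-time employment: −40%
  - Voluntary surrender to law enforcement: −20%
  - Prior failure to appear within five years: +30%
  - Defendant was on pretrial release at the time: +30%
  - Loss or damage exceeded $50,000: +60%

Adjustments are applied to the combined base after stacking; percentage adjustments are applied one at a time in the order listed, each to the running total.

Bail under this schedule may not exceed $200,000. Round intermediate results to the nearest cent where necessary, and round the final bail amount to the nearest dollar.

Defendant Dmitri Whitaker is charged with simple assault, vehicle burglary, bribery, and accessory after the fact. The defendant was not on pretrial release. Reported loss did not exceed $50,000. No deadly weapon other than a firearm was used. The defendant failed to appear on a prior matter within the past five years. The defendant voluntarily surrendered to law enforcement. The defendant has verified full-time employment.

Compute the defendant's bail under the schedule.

Base amounts from the schedule: simple assault $3,700; vehicle burglary $20,500; bribery $26,550; accessory after the fact $31,400.
Stacking rule: highest base plus $17,000 per additional charge. Highest is accessory after the fact at $31,400; 3 additional charges → +$51,000. Combined base = $82,400.
Verified full-time employment (−40%): $82,400 × 0.6 = $49,440.
Voluntary surrender to law enforcement (−20%): $49,440 × 0.8 = $39,552.
Prior failure to appear within five years (+30%): $39,552 × 1.3 = $51,417.60.
$51,417.60 is within the $200,000 maximum.
Rounded to the nearest dollar: $51,418.

$51,418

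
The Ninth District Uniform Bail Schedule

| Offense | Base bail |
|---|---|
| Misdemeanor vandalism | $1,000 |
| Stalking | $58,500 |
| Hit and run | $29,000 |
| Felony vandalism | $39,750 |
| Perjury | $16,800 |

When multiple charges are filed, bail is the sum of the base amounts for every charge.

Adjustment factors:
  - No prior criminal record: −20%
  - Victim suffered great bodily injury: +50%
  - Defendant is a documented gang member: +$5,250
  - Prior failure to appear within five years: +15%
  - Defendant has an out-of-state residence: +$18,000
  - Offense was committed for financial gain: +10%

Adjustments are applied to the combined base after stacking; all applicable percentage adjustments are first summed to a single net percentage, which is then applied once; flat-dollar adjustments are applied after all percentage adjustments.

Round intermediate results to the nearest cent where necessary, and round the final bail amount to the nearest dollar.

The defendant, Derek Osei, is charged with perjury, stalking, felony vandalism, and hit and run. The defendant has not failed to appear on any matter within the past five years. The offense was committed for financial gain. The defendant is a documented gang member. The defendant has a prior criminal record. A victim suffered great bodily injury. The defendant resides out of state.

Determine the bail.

Base amounts from the schedule: perjury $16,800; stalking $58,500; felony vandalism $39,750; hit and run $29,000.
Stacking rule: sum of all bases. $16,800 + $58,500 + $39,750 + $29,000 = $144,050.
Net percentage adjustment: +50% +10% = +60%. $144,050 × 1.6 = $230,480.
Defendant is a documented gang member (+$5,250 flat): $230,480 + $5,250 = $235,730.
Defendant has an out-of-state residence (+$18,000 flat): $235,730 + $18,000 = $253,730.

$253,730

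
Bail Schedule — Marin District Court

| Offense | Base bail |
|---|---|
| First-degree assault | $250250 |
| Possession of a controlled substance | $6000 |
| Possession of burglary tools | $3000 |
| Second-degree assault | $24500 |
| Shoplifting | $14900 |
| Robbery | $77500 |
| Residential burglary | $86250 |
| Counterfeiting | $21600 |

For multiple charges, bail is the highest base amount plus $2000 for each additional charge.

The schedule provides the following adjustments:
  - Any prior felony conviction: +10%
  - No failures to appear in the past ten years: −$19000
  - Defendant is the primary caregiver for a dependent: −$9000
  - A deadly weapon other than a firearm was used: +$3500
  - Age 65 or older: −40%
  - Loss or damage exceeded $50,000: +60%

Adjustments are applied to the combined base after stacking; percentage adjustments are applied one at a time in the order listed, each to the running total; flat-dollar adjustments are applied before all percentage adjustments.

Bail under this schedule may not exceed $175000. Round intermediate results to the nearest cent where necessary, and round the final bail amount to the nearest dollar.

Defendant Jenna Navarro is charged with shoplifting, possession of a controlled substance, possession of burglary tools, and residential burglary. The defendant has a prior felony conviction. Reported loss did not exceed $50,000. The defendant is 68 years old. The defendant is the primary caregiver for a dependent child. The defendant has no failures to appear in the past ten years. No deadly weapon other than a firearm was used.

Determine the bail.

Base amounts from the schedule: shoplifting $14900; possession of a controlled substance $6000; possession of burglary tools $3000; residential burglary $86250.
Stacking rule: highest base plus $2000 per additional charge. Highest is residential burglary at $86250; 3 additional charges → +$6000. Combined base = $92250.
No failures to appear in the past ten years (−$19000 flat): $92250 − $19000 = $73250.
Defendant is the primary caregiver for a dependent (−$9000 flat): $73250 − $9000 = $64250.
Any prior felony conviction (+10%): $64250 × 1.1 = $70675.
Age 65 or older (−40%): $70675 × 0.6 = $42405.
$42405 is within the $175000 maximum.

$42405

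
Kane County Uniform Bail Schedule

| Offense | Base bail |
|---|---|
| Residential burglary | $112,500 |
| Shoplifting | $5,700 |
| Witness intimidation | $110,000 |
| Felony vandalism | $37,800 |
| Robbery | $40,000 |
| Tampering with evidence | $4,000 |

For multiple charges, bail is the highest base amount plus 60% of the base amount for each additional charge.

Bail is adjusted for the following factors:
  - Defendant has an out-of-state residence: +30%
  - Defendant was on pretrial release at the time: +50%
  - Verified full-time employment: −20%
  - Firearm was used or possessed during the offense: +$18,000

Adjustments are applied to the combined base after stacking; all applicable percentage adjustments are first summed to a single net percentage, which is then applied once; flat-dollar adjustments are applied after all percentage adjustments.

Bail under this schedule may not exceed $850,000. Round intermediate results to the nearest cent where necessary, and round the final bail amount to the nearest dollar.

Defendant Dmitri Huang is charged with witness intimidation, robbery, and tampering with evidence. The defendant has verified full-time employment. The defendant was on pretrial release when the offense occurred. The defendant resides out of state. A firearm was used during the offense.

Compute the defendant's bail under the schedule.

$236,240

Base amounts from the schedule: witness intimidation $110,000; robbery $40,000; tampering with evidence $4,000.
Stacking rule: highest base plus 60% of each additional charge. Highest is witness intimidation at $110,000. Additional: $40,000 × 60% = $24,000; $4,000 × 60% = $2,400. Combined base = $110,000 + $26,400 = $136,400.
Net percentage adjustment: +30% +50% −20% = +60%. $136,400 × 1.6 = $218,240.
Firearm was used or possessed during the offense (+$18,000 flat): $218,240 + $18,000 = $236,240.
$236,240 is within the $850,000 maximum.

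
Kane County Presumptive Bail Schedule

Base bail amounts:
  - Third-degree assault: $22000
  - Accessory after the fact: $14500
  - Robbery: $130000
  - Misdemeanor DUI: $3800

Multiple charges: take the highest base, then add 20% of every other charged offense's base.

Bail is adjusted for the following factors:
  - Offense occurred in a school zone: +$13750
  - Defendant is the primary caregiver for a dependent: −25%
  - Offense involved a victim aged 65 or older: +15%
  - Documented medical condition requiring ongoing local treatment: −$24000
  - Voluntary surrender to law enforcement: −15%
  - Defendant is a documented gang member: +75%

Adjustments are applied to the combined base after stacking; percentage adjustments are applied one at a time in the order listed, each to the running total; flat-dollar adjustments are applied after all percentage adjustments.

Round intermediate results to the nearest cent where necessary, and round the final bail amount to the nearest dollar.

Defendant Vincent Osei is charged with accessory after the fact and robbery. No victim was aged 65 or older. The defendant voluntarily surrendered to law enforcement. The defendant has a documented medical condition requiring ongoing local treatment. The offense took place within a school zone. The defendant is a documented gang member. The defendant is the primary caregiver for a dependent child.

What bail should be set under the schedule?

Base amounts from the schedule: accessory after the fact $14500; robbery $130000.
Stacking rule: highest base plus 20% of each additional charge. Highest is robbery at $130000. Additional: $14500 × 20% = $2900. Combined base = $130000 + $2900 = $132900.
Defendant is the primary caregiver for a dependent (−25%): $132900 × 0.75 = $99675.
Voluntary surrender to law enforcement (−15%): $99675 × 0.85 = $84723.75.
Defendant is a documented gang member (+75%): $84723.75 × 1.75 = $148266.56.
Offense occurred in a school zone (+$13750 flat): $148266.56 + $13750 = $162016.56.
Documented medical condition requiring ongoing local treatment (−$24000 flat): $162016.56 − $24000 = $138016.56.
Rounded to the nearest dollar: $138017.

$138017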